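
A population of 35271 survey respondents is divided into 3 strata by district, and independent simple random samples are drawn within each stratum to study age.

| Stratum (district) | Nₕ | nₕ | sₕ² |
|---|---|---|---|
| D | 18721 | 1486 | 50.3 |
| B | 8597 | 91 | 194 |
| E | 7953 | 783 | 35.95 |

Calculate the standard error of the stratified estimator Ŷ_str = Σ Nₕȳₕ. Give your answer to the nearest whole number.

13017

Var(Ŷ_str) = Σₕ Nₕ²(1 − fₕ)sₕ²/nₕ.
D: 18721²·(1 − 1486/18721)·50.3/1486 = 1.0921681 × 10^7.
B: 8597²·(1 − 91/8597)·194/91 = 1.5589516 × 10^8.
E: 7953²·(1 − 783/7953)·35.95/783 = 2.6181063 × 10^6.
Sum = 1.6943495 × 10^8.
SE = √(1.6943495 × 10^8) = 13017.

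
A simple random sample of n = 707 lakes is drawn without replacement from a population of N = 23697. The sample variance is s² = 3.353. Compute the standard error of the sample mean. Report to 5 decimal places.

0.06783

Under SRS without replacement, Var(ȳ) = (1 − f)·s²/n with f = n/N = 707/23697 = 0.02983500.
Var(ȳ) = (1 − 0.02983500)·3.353/707 = 0.97016500·0.0047425743 = 0.0046010796.
SE(ȳ) = √(0.0046010796) = 0.06783.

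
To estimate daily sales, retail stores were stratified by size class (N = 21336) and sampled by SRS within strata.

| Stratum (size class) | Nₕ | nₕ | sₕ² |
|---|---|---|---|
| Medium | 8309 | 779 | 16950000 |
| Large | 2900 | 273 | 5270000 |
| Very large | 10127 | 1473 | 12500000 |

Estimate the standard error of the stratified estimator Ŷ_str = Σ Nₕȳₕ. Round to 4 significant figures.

1.501 × 10^6

Var(Ŷ_str) = Σₕ Nₕ²(1 − fₕ)sₕ²/nₕ.
Medium: 8309²·(1 − 779/8309)·16950000/779 = 1.3613694 × 10^12.
Large: 2900²·(1 − 273/2900)·5270000/273 = 1.4706389 × 10^11.
Very large: 10127²·(1 − 1473/10127)·12500000/1473 = 7.437123 × 10^11.
Sum = 2.2521456 × 10^12.
SE = √(2.2521456 × 10^12) = 1.501 × 10^6.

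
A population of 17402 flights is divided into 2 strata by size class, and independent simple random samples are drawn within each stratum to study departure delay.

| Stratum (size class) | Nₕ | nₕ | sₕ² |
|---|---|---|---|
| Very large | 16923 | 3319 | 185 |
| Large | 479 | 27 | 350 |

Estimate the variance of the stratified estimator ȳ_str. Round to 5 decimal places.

0.05164

Var(ȳ_str) = Σₕ Wₕ²(1 − fₕ)sₕ²/nₕ with Wₕ = Nₕ/N, N = 17402.
Very large: Wₕ = 0.97247443; term = 0.97247443²·(1 − 0.19612362)·185/3319 = 0.04237504.
Large: Wₕ = 0.02752557; term = 0.02752557²·(1 − 0.05636743)·350/27 = 0.0092678693.
Sum = 0.051642909.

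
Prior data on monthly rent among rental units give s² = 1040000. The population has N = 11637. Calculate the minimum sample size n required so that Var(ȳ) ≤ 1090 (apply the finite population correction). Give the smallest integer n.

882

Without fpc, n₀ = s²/D = 1040000/1090 = 954.1284.
With fpc, (1 − n/N)·s²/n ≤ D requires n ≥ n₀/(1 + n₀/N) = 954.1284/(1 + 954.1284/11637) = 881.8266.
Rounding up, n = 882.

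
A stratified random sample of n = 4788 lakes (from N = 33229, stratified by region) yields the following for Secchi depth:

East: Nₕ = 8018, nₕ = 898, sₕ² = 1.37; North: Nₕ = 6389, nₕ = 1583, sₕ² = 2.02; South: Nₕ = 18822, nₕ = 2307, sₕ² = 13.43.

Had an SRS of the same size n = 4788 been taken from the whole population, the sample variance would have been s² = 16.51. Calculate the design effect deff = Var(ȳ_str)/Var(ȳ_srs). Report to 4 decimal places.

Var(ȳ_str) = Σ Wₕ²(1−fₕ)sₕ²/nₕ with Wₕ = Nₕ/33229:
  East: (8018/33229)²·(1−898/8018)·1.37/898 = 7.8877971 × 10^-5
  North: (6389/33229)²·(1−1583/6389)·2.02/1583 = 3.5485634 × 10^-5
  South: (18822/33229)²·(1−2307/18822)·13.43/2307 = 0.0016388463
  → Var(ȳ_str) = 0.0017532099.
Var(ȳ_srs) = (1 − 4788/33229)·16.51/4788 = 0.0029513487.
deff = 0.0017532099 / 0.0029513487 = 0.5940.

0.5940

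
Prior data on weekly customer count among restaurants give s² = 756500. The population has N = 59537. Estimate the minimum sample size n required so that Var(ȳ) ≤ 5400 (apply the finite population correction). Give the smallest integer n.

140

Without fpc, n₀ = s²/D = 756500/5400 = 140.0926.
With fpc, (1 − n/N)·s²/n ≤ D requires n ≥ n₀/(1 + n₀/N) = 140.0926/(1 + 140.0926/59537) = 139.7637.
Rounding up, n = 140.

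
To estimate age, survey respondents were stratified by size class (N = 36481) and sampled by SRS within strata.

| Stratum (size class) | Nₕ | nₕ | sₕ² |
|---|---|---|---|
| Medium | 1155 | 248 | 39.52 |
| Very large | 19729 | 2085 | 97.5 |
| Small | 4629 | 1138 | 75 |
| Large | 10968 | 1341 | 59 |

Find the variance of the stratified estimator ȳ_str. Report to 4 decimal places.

Var(ȳ_str) = Σₕ Wₕ²(1 − fₕ)sₕ²/nₕ with Wₕ = Nₕ/N, N = 36481.
Medium: Wₕ = 0.03166032; term = 0.03166032²·(1 − 0.21471861)·39.52/248 = 1.2543567 × 10^-4.
Very large: Wₕ = 0.54080206; term = 0.54080206²·(1 − 0.10568199)·97.5/2085 = 0.012231148.
Small: Wₕ = 0.12688797; term = 0.12688797²·(1 − 0.24584143)·75/1138 = 8.0024425 × 10^-4.
Large: Wₕ = 0.30064965; term = 0.30064965²·(1 − 0.12226477)·59/1341 = 0.0034906651.
Sum = 0.016647493.

0.0166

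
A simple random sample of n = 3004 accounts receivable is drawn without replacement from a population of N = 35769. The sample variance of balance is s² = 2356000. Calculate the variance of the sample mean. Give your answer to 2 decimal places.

Under SRS without replacement, Var(ȳ) = (1 − f)·s²/n with f = n/N = 3004/35769 = 0.08398334.
Var(ȳ) = (1 − 0.08398334)·2356000/3004 = 0.91601666·784.28762 = 718.42052.

718.42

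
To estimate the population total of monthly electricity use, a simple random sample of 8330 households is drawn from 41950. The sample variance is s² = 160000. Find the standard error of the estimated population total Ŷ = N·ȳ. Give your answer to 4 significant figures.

Var(Ŷ) = N²·Var(ȳ) = N²·(1 − n/N)·s²/n.
f = 8330/41950 = 0.19856973; Var(ȳ) = 0.80143027·160000/8330 = 15.393619.
Var(Ŷ) = 41950² · 15.393619 = 2.7089729 × 10^10.
SE(Ŷ) = √(2.7089729 × 10^10) = 164600.

164600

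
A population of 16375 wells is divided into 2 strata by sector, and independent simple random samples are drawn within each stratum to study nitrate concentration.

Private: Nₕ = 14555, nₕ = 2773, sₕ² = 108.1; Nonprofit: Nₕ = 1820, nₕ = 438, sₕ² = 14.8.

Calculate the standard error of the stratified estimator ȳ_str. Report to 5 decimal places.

0.15890

Var(ȳ_str) = Σₕ Wₕ²(1 − fₕ)sₕ²/nₕ with Wₕ = Nₕ/N, N = 16375.
Private: Wₕ = 0.88885496; term = 0.88885496²·(1 − 0.19051872)·108.1/2773 = 0.024931272.
Nonprofit: Wₕ = 0.11114504; term = 0.11114504²·(1 − 0.24065934)·14.8/438 = 3.1695997 × 10^-4.
Sum = 0.025248232.
SE = √(0.025248232) = 0.15890.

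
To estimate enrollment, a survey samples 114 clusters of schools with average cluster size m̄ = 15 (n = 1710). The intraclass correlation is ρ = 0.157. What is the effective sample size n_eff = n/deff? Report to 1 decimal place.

deff = 1 + (15 − 1)·0.157 = 1 + 2.198 = 3.198.
n_eff = 1710 / 3.198 = 534.7.

534.7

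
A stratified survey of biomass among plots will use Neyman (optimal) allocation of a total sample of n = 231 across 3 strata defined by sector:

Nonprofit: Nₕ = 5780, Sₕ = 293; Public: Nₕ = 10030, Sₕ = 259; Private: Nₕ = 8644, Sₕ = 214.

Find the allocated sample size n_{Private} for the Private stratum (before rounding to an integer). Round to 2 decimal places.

Neyman allocation: nₕ = n·NₕSₕ / Σⱼ NⱼSⱼ.
Σ NⱼSⱼ = 5780·293 + 10030·259 + 8644·214 = 6.141126 × 10^6.
n_{Private} = 231·8644·214 / (6.141126 × 10^6) = 69.58.

69.58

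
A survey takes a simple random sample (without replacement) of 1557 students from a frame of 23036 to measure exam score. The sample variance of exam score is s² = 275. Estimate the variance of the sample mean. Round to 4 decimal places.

Under SRS without replacement, Var(ȳ) = (1 − f)·s²/n with f = n/N = 1557/23036 = 0.06758986.
Var(ȳ) = (1 − 0.06758986)·275/1557 = 0.93241014·0.17662171 = 0.16468387.

0.1647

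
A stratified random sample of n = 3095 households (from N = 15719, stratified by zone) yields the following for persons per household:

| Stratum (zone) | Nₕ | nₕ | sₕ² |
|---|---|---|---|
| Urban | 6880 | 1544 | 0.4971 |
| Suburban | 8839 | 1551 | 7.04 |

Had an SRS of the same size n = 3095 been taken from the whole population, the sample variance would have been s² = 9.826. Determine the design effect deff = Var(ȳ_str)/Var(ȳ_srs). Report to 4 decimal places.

0.4829

Var(ȳ_str) = Σ Wₕ²(1−fₕ)sₕ²/nₕ with Wₕ = Nₕ/15719:
  Urban: (6880/15719)²·(1−1544/6880)·0.4971/1544 = 4.7835564 × 10^-5
  Suburban: (8839/15719)²·(1−1551/8839)·7.04/1551 = 0.0011833754
  → Var(ȳ_str) = 0.001231211.
Var(ȳ_srs) = (1 − 3095/15719)·9.826/3095 = 0.0025496947.
deff = 0.001231211 / 0.0025496947 = 0.4829.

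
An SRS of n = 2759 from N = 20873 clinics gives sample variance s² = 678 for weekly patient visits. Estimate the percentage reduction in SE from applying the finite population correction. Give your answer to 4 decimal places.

6.8432

f = n/N = 2759/20873 = 0.13218033.
SE_no-fpc = √(s²/n) = 0.49572292; SE_fpc = √((1−f)s²/n) = 0.4617998.
Ratio = √(1−f) = 0.93156839. Reduction = 100·(1 − 0.93156839) = 6.8432%.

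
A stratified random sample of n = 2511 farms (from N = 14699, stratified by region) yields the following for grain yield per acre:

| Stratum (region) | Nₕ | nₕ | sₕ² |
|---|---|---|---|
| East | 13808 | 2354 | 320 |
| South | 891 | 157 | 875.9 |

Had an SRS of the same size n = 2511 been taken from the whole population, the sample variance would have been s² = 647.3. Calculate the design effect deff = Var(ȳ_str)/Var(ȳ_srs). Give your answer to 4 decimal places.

0.5445

Var(ȳ_str) = Σ Wₕ²(1−fₕ)sₕ²/nₕ with Wₕ = Nₕ/14699:
  East: (13808/14699)²·(1−2354/13808)·320/2354 = 0.099507519
  South: (891/14699)²·(1−157/891)·875.9/157 = 0.016887022
  → Var(ȳ_str) = 0.11639454.
Var(ȳ_srs) = (1 − 2511/14699)·647.3/2511 = 0.21374873.
deff = 0.11639454 / 0.21374873 = 0.5445.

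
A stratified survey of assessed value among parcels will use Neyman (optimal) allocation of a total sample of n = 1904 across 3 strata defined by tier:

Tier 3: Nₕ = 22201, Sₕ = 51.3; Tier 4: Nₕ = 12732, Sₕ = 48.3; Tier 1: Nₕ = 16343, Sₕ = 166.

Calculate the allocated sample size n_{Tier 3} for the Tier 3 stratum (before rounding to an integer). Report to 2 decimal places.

485.47

Neyman allocation: nₕ = n·NₕSₕ / Σⱼ NⱼSⱼ.
Σ NⱼSⱼ = 22201·51.3 + 12732·48.3 + 16343·166 = 4.4668049 × 10^6.
n_{Tier 3} = 1904·22201·51.3 / (4.4668049 × 10^6) = 485.47.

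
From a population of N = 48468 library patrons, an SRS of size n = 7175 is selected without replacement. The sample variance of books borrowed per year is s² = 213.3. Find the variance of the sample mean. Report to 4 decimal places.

0.0253

Under SRS without replacement, Var(ȳ) = (1 − f)·s²/n with f = n/N = 7175/48468 = 0.14803582.
Var(ȳ) = (1 − 0.14803582)·213.3/7175 = 0.85196418·0.029728223 = 0.025327381.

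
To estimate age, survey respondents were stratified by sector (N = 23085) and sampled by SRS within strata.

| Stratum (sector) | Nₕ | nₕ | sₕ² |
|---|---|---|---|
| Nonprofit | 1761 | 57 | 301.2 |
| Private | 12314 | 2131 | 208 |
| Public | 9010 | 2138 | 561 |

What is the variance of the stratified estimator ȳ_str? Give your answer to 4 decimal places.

0.0832

Var(ȳ_str) = Σₕ Wₕ²(1 − fₕ)sₕ²/nₕ with Wₕ = Nₕ/N, N = 23085.
Nonprofit: Wₕ = 0.07628330; term = 0.07628330²·(1 − 0.03236797)·301.2/57 = 0.02975427.
Private: Wₕ = 0.53341997; term = 0.53341997²·(1 − 0.17305506)·208/2131 = 0.022966511.
Public: Wₕ = 0.39029673; term = 0.39029673²·(1 − 0.23729190)·561/2138 = 0.030486204.
Sum = 0.083206985.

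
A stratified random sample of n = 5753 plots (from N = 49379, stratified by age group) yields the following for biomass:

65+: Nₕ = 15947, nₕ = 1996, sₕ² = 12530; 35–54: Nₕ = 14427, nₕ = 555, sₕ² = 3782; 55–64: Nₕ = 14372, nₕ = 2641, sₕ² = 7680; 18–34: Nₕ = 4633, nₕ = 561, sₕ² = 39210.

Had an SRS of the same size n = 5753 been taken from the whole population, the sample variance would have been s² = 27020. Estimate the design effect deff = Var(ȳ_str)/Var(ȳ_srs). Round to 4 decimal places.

Var(ȳ_str) = Σ Wₕ²(1−fₕ)sₕ²/nₕ with Wₕ = Nₕ/49379:
  65+: (15947/49379)²·(1−1996/15947)·12530/1996 = 0.57278322
  35–54: (14427/49379)²·(1−555/14427)·3782/555 = 0.55931836
  55–64: (14372/49379)²·(1−2641/14372)·7680/2641 = 0.20107611
  18–34: (4633/49379)²·(1−561/4633)·39210/561 = 0.54077857
  → Var(ȳ_str) = 1.8739563.
Var(ȳ_srs) = (1 − 5753/49379)·27020/5753 = 4.1494838.
deff = 1.8739563 / 4.1494838 = 0.4516.

0.4516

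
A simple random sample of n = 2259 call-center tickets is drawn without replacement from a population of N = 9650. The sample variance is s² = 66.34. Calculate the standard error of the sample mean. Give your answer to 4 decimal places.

Under SRS without replacement, Var(ȳ) = (1 − f)·s²/n with f = n/N = 2259/9650 = 0.23409326.
Var(ȳ) = (1 − 0.23409326)·66.34/2259 = 0.76590674·0.029366977 = 0.022492365.
SE(ȳ) = √(0.022492365) = 0.1500.

0.1500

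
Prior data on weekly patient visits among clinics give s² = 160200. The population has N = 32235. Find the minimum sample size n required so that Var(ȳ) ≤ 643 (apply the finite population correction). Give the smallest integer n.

Without fpc, n₀ = s²/D = 160200/643 = 249.1446.
With fpc, (1 − n/N)·s²/n ≤ D requires n ≥ n₀/(1 + n₀/N) = 249.1446/(1 + 249.1446/32235) = 247.2337.
Rounding up, n = 248.

248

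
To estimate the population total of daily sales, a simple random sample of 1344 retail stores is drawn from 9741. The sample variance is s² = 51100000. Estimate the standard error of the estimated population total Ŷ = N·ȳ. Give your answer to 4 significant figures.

Var(Ŷ) = N²·Var(ȳ) = N²·(1 − n/N)·s²/n.
f = 1344/9741 = 0.13797351; Var(ȳ) = 0.86202649·51100000/1344 = 32774.965.
Var(Ŷ) = 9741² · 32774.965 = 3.1099208 × 10^12.
SE(Ŷ) = √(3.1099208 × 10^12) = 1.763 × 10^6.

1.763 × 10^6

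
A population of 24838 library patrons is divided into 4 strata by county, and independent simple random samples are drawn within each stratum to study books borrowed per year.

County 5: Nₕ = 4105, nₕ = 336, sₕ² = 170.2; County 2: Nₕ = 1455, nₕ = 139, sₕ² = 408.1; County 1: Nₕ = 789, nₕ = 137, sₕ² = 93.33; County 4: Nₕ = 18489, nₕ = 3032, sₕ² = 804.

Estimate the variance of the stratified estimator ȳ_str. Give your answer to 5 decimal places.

0.14522

Var(ȳ_str) = Σₕ Wₕ²(1 − fₕ)sₕ²/nₕ with Wₕ = Nₕ/N, N = 24838.
County 5: Wₕ = 0.16527096; term = 0.16527096²·(1 − 0.08185140)·170.2/336 = 0.012703586.
County 2: Wₕ = 0.05857960; term = 0.05857960²·(1 − 0.09553265)·408.1/139 = 0.0091124977.
County 1: Wₕ = 0.03176584; term = 0.03176584²·(1 − 0.17363752)·93.33/137 = 5.6805718 × 10^-4.
County 4: Wₕ = 0.74438361; term = 0.74438361²·(1 − 0.16398940)·804/3032 = 0.12283786.
Sum = 0.145222.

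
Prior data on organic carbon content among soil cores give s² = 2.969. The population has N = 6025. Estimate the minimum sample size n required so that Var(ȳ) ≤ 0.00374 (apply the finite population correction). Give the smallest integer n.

702

Without fpc, n₀ = s²/D = 2.969/0.00374 = 793.8503.
With fpc, (1 − n/N)·s²/n ≤ D requires n ≥ n₀/(1 + n₀/N) = 793.8503/(1 + 793.8503/6025) = 701.4303.
Rounding up, n = 702.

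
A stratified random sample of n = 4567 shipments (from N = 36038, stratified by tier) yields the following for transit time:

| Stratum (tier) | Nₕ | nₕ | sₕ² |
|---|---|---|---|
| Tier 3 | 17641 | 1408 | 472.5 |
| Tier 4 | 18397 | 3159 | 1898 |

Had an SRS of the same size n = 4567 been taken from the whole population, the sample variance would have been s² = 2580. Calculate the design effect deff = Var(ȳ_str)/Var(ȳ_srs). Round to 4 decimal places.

0.4129

Var(ȳ_str) = Σ Wₕ²(1−fₕ)sₕ²/nₕ with Wₕ = Nₕ/36038:
  Tier 3: (17641/36038)²·(1−1408/17641)·472.5/1408 = 0.073994559
  Tier 4: (18397/36038)²·(1−3159/18397)·1898/3159 = 0.12968812
  → Var(ȳ_str) = 0.20368268.
Var(ȳ_srs) = (1 − 4567/36038)·2580/4567 = 0.49333117.
deff = 0.20368268 / 0.49333117 = 0.4129.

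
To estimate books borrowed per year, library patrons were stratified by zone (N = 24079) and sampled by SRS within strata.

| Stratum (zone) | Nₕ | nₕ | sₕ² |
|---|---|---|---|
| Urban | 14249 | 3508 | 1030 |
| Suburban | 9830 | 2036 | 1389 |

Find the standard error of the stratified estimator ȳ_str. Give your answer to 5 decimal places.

Var(ȳ_str) = Σₕ Wₕ²(1 − fₕ)sₕ²/nₕ with Wₕ = Nₕ/N, N = 24079.
Urban: Wₕ = 0.59176046; term = 0.59176046²·(1 − 0.24619272)·1030/3508 = 0.077505023.
Suburban: Wₕ = 0.40823954; term = 0.40823954²·(1 − 0.20712106)·1389/2036 = 0.090149121.
Sum = 0.16765414.
SE = √(0.16765414) = 0.40946.

0.40946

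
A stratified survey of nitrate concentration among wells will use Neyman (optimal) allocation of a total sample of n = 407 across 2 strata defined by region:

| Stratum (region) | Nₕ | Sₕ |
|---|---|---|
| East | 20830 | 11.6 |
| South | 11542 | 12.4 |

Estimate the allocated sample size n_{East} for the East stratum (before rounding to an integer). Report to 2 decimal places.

255.60

Neyman allocation: nₕ = n·NₕSₕ / Σⱼ NⱼSⱼ.
Σ NⱼSⱼ = 20830·11.6 + 11542·12.4 = 384748.8.
n_{East} = 407·20830·11.6 / 384748.8 = 255.60.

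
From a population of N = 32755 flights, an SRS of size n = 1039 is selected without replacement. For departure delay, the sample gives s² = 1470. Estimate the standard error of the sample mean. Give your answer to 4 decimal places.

Under SRS without replacement, Var(ȳ) = (1 − f)·s²/n with f = n/N = 1039/32755 = 0.03172035.
Var(ȳ) = (1 − 0.03172035)·1470/1039 = 0.96827965·1.4148219 = 1.3699433.
SE(ȳ) = √(1.3699433) = 1.1704.

1.1704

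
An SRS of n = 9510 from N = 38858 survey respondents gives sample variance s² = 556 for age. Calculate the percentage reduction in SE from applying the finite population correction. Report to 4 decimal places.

13.0941

f = n/N = 9510/38858 = 0.24473725.
SE_no-fpc = √(s²/n) = 0.2417949; SE_fpc = √((1−f)s²/n) = 0.21013392.
Ratio = √(1−f) = 0.86905854. Reduction = 100·(1 − 0.86905854) = 13.0941%.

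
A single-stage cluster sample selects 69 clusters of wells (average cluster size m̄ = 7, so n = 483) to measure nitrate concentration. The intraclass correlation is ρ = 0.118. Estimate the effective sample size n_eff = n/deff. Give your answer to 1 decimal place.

282.8

deff = 1 + (7 − 1)·0.118 = 1 + 0.708 = 1.708.
n_eff = 483 / 1.708 = 282.8.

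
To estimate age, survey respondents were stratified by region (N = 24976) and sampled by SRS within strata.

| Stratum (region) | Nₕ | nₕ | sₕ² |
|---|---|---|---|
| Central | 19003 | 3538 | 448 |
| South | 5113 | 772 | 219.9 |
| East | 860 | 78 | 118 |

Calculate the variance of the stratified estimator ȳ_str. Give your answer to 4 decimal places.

0.0714

Var(ȳ_str) = Σₕ Wₕ²(1 − fₕ)sₕ²/nₕ with Wₕ = Nₕ/N, N = 24976.
Central: Wₕ = 0.76085042; term = 0.76085042²·(1 − 0.18618113)·448/3538 = 0.059654953.
South: Wₕ = 0.20471653; term = 0.20471653²·(1 − 0.15098768)·219.9/772 = 0.010135093.
East: Wₕ = 0.03443306; term = 0.03443306²·(1 − 0.09069767)·118/78 = 0.0016309732.
Sum = 0.071421019.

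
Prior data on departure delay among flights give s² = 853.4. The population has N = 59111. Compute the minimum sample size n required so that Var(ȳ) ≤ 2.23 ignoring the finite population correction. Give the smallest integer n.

Without fpc, n₀ = s²/D = 853.4/2.23 = 382.6906.
Rounding up, n = 383.

383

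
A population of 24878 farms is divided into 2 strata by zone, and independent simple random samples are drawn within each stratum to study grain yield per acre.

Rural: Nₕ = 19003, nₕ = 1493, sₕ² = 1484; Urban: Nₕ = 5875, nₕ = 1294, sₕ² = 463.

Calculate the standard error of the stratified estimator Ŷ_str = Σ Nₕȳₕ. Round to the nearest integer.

Var(Ŷ_str) = Σₕ Nₕ²(1 − fₕ)sₕ²/nₕ.
Rural: 19003²·(1 − 1493/19003)·1484/1493 = 3.3073671 × 10^8.
Urban: 5875²·(1 − 1294/5875)·463/1294 = 9.629747 × 10^6.
Sum = 3.4036646 × 10^8.
SE = √(3.4036646 × 10^8) = 18449.

18449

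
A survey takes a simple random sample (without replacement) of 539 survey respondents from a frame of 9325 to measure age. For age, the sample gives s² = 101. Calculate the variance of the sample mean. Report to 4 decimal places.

0.1766

Under SRS without replacement, Var(ȳ) = (1 − f)·s²/n with f = n/N = 539/9325 = 0.05780161.
Var(ȳ) = (1 − 0.05780161)·101/539 = 0.94219839·0.18738404 = 0.17655295.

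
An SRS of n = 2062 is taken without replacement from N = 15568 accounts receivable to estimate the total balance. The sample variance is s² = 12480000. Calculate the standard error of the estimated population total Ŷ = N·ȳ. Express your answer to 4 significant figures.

Var(Ŷ) = N²·Var(ȳ) = N²·(1 − n/N)·s²/n.
f = 2062/15568 = 0.13245118; Var(ȳ) = 0.86754882·12480000/2062 = 5250.7319.
Var(Ŷ) = 15568² · 5250.7319 = 1.2725812 × 10^12.
SE(Ŷ) = √(1.2725812 × 10^12) = 1.128 × 10^6.

1.128 × 10^6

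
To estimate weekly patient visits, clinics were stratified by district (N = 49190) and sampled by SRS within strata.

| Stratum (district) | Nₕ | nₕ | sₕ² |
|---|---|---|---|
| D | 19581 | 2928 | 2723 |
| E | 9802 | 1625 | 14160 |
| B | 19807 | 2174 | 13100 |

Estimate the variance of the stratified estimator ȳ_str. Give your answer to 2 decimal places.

1.28

Var(ȳ_str) = Σₕ Wₕ²(1 − fₕ)sₕ²/nₕ with Wₕ = Nₕ/N, N = 49190.
D: Wₕ = 0.39806871; term = 0.39806871²·(1 − 0.14953271)·2723/2928 = 0.12532862.
E: Wₕ = 0.19926814; term = 0.19926814²·(1 − 0.16578249)·14160/1625 = 0.2886456.
B: Wₕ = 0.40266314; term = 0.40266314²·(1 − 0.10975918)·13100/2174 = 0.86976719.
Sum = 1.2837414.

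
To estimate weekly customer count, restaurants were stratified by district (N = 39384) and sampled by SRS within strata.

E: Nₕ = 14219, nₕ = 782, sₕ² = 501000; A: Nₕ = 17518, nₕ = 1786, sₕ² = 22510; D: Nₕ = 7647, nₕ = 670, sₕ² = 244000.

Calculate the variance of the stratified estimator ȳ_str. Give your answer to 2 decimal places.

Var(ȳ_str) = Σₕ Wₕ²(1 − fₕ)sₕ²/nₕ with Wₕ = Nₕ/N, N = 39384.
E: Wₕ = 0.36103494; term = 0.36103494²·(1 − 0.05499684)·501000/782 = 78.91557.
A: Wₕ = 0.44479992; term = 0.44479992²·(1 − 0.10195228)·22510/1786 = 2.2393545.
D: Wₕ = 0.19416514; term = 0.19416514²·(1 − 0.08761606)·244000/670 = 12.526657.
Sum = 93.681582.

93.68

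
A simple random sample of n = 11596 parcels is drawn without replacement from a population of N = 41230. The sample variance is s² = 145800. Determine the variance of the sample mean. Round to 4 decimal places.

9.0370

Under SRS without replacement, Var(ȳ) = (1 − f)·s²/n with f = n/N = 11596/41230 = 0.28125152.
Var(ȳ) = (1 − 0.28125152)·145800/11596 = 0.71874848·12.573301 = 9.0370411.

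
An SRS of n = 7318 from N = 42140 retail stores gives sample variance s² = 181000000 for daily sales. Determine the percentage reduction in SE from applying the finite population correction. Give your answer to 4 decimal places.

f = n/N = 7318/42140 = 0.17365923.
SE_no-fpc = √(s²/n) = 157.26899; SE_fpc = √((1−f)s²/n) = 142.96268.
Ratio = √(1−f) = 0.90903288. Reduction = 100·(1 − 0.90903288) = 9.0967%.

9.0967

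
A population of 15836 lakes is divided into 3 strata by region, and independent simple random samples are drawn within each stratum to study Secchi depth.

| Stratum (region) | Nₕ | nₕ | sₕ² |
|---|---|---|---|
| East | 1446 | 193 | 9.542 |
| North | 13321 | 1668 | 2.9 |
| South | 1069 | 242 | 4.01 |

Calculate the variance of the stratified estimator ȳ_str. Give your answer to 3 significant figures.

0.00149

Var(ȳ_str) = Σₕ Wₕ²(1 − fₕ)sₕ²/nₕ with Wₕ = Nₕ/N, N = 15836.
East: Wₕ = 0.09131094; term = 0.09131094²·(1 − 0.13347165)·9.542/193 = 3.571992 × 10^-4.
North: Wₕ = 0.84118464; term = 0.84118464²·(1 − 0.12521582)·2.9/1668 = 0.0010761815.
South: Wₕ = 0.06750442; term = 0.06750442²·(1 − 0.22637979)·4.01/242 = 5.8414577 × 10^-5.
Sum = 0.0014917953.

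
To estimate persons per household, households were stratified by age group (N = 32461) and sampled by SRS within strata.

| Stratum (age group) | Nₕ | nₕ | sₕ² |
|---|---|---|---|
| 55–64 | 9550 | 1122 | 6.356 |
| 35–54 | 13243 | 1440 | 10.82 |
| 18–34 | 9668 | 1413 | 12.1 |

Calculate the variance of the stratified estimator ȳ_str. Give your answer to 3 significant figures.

0.00220

Var(ȳ_str) = Σₕ Wₕ²(1 − fₕ)sₕ²/nₕ with Wₕ = Nₕ/N, N = 32461.
55–64: Wₕ = 0.29419919; term = 0.29419919²·(1 − 0.11748691)·6.356/1122 = 4.3270822 × 10^-4.
35–54: Wₕ = 0.40796648; term = 0.40796648²·(1 − 0.10873669)·10.82/1440 = 0.0011146019.
18–34: Wₕ = 0.29783432; term = 0.29783432²·(1 − 0.14615225)·12.1/1413 = 6.4859432 × 10^-4.
Sum = 0.0021959044.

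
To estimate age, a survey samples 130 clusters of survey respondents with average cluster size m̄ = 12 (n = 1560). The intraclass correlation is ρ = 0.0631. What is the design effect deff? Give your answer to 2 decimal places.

deff = 1 + (12 − 1)·0.0631 = 1 + 0.6941 = 1.6941.

1.69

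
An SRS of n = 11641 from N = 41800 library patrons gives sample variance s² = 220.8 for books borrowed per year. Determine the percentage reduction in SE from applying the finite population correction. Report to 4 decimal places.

f = n/N = 11641/41800 = 0.27849282.
SE_no-fpc = √(s²/n) = 0.13772234; SE_fpc = √((1−f)s²/n) = 0.11698353.
Ratio = √(1−f) = 0.84941579. Reduction = 100·(1 − 0.84941579) = 15.0584%.

15.0584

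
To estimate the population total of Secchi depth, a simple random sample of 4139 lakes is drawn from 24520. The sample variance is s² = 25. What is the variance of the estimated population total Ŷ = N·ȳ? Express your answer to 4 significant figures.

Var(Ŷ) = N²·Var(ȳ) = N²·(1 − n/N)·s²/n.
f = 4139/24520 = 0.16880098; Var(ȳ) = 0.83119902·25/4139 = 0.0050205304.
Var(Ŷ) = 24520² · 0.0050205304 = 3.0184955 × 10^6.

3.018 × 10^6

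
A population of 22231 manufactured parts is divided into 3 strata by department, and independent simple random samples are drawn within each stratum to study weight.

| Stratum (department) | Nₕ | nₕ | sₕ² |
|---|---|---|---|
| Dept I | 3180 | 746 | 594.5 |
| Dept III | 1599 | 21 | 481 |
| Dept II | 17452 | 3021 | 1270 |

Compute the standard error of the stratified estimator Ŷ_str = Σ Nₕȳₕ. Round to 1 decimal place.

Var(Ŷ_str) = Σₕ Nₕ²(1 − fₕ)sₕ²/nₕ.
Dept I: 3180²·(1 − 746/3180)·594.5/746 = 6.1682324 × 10^6.
Dept III: 1599²·(1 − 21/1599)·481/21 = 5.7793799 × 10^7.
Dept II: 17452²·(1 − 3021/17452)·1270/3021 = 1.0587529 × 10^8.
Sum = 1.6983732 × 10^8.
SE = √(1.6983732 × 10^8) = 13032.2.

13032.2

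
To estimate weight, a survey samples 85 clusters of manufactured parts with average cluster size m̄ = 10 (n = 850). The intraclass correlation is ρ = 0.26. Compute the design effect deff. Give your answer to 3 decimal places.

deff = 1 + (10 − 1)·0.26 = 1 + 2.34 = 3.34.

3.340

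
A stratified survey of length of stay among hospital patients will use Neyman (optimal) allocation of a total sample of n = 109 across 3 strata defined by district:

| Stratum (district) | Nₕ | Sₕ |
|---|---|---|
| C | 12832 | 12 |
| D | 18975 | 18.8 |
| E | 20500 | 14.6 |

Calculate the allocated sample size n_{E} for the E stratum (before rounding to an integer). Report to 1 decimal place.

Neyman allocation: nₕ = n·NₕSₕ / Σⱼ NⱼSⱼ.
Σ NⱼSⱼ = 12832·12 + 18975·18.8 + 20500·14.6 = 810014.
n_{E} = 109·20500·14.6 / 810014 = 40.3.

40.3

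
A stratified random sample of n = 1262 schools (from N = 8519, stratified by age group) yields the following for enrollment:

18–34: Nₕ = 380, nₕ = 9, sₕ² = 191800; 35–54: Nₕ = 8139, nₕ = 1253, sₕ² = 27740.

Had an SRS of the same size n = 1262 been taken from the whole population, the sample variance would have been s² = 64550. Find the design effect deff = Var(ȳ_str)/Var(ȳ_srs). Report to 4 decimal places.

Var(ȳ_str) = Σ Wₕ²(1−fₕ)sₕ²/nₕ with Wₕ = Nₕ/8519:
  18–34: (380/8519)²·(1−9/380)·191800/9 = 41.398668
  35–54: (8139/8519)²·(1−1253/8139)·27740/1253 = 17.096855
  → Var(ȳ_str) = 58.495523.
Var(ȳ_srs) = (1 − 1262/8519)·64550/1262 = 43.571789.
deff = 58.495523 / 43.571789 = 1.3425.

1.3425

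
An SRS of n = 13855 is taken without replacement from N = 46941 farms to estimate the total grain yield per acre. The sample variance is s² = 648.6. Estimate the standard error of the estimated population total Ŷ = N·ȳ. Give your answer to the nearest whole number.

Var(Ŷ) = N²·Var(ȳ) = N²·(1 − n/N)·s²/n.
f = 13855/46941 = 0.29515775; Var(ȳ) = 0.70484225·648.6/13855 = 0.03299608.
Var(Ŷ) = 46941² · 0.03299608 = 7.2705459 × 10^7.
SE(Ŷ) = √(7.2705459 × 10^7) = 8527.

8527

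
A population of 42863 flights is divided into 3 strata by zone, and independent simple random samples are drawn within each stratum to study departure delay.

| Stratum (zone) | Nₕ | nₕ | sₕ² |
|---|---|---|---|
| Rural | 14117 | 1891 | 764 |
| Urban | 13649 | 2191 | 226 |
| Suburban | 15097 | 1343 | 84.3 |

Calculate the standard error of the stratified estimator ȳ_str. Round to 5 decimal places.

Var(ȳ_str) = Σₕ Wₕ²(1 − fₕ)sₕ²/nₕ with Wₕ = Nₕ/N, N = 42863.
Rural: Wₕ = 0.32935166; term = 0.32935166²·(1 − 0.13395197)·764/1891 = 0.03795452.
Urban: Wₕ = 0.31843315; term = 0.31843315²·(1 − 0.16052458)·226/2191 = 0.0087803249.
Suburban: Wₕ = 0.35221520; term = 0.35221520²·(1 − 0.08895807)·84.3/1343 = 0.0070942438.
Sum = 0.053829089.
SE = √(0.053829089) = 0.23201.

0.23201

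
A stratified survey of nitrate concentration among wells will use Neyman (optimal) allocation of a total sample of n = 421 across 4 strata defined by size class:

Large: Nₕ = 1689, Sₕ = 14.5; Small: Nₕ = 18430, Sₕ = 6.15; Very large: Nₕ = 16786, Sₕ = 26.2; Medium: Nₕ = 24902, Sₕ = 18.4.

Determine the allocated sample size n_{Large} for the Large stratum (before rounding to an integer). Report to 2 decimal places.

Neyman allocation: nₕ = n·NₕSₕ / Σⱼ NⱼSⱼ.
Σ NⱼSⱼ = 1689·14.5 + 18430·6.15 + 16786·26.2 + 24902·18.4 = 1.035825 × 10^6.
n_{Large} = 421·1689·14.5 / (1.035825 × 10^6) = 9.95.

9.95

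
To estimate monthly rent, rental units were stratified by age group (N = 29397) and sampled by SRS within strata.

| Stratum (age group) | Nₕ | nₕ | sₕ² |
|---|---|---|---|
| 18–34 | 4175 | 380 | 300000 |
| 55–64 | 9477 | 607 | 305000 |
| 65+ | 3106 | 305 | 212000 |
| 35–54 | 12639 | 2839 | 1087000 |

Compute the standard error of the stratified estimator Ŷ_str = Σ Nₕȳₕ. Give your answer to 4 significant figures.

329000

Var(Ŷ_str) = Σₕ Nₕ²(1 − fₕ)sₕ²/nₕ.
18–34: 4175²·(1 − 380/4175)·300000/380 = 1.250852 × 10^10.
55–64: 9477²·(1 − 607/9477)·305000/607 = 4.2238224 × 10^10.
65+: 3106²·(1 − 305/3106)·212000/305 = 6.0471478 × 10^9.
35–54: 12639²·(1 − 2839/12639)·1087000/2839 = 4.742452 × 10^10.
Sum = 1.0821841 × 10^11.
SE = √(1.0821841 × 10^11) = 329000.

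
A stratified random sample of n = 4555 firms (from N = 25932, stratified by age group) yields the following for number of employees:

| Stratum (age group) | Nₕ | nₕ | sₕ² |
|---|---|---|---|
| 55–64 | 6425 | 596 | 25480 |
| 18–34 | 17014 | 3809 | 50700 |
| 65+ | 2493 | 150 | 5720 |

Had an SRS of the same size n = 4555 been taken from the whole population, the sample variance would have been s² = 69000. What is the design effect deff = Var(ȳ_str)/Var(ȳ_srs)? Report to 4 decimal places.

Var(ȳ_str) = Σ Wₕ²(1−fₕ)sₕ²/nₕ with Wₕ = Nₕ/25932:
  55–64: (6425/25932)²·(1−596/6425)·25480/596 = 2.3809393
  18–34: (17014/25932)²·(1−3809/17014)·50700/3809 = 4.4470273
  65+: (2493/25932)²·(1−150/2493)·5720/150 = 0.3312282
  → Var(ȳ_str) = 7.1591948.
Var(ȳ_srs) = (1 − 4555/25932)·69000/4555 = 12.487384.
deff = 7.1591948 / 12.487384 = 0.5733.

0.5733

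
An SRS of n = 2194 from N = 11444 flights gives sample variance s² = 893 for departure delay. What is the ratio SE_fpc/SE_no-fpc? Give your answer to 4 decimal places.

f = n/N = 2194/11444 = 0.19171618.
SE_no-fpc = √(s²/n) = 0.63798052; SE_fpc = √((1−f)s²/n) = 0.57357387.
Ratio = √(1−f) = 0.89904606.

0.8990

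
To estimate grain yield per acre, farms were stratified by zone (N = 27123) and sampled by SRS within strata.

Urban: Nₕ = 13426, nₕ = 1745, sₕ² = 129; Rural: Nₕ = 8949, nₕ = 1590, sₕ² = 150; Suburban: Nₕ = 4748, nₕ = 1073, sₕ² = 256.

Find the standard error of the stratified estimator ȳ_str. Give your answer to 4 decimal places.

0.1728

Var(ȳ_str) = Σₕ Wₕ²(1 − fₕ)sₕ²/nₕ with Wₕ = Nₕ/N, N = 27123.
Urban: Wₕ = 0.49500424; term = 0.49500424²·(1 − 0.12997170)·129/1745 = 0.015759611.
Rural: Wₕ = 0.32994138; term = 0.32994138²·(1 − 0.17767348)·150/1590 = 0.00844524.
Suburban: Wₕ = 0.17505438; term = 0.17505438²·(1 − 0.22598989)·256/1073 = 0.0056589108.
Sum = 0.029863762.
SE = √(0.029863762) = 0.1728.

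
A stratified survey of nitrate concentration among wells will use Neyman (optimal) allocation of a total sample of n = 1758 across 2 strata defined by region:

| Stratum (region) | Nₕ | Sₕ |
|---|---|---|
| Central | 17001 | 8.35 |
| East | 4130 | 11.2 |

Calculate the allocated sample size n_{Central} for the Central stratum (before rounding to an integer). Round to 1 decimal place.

Neyman allocation: nₕ = n·NₕSₕ / Σⱼ NⱼSⱼ.
Σ NⱼSⱼ = 17001·8.35 + 4130·11.2 = 188214.35.
n_{Central} = 1758·17001·8.35 / 188214.35 = 1325.9.

1325.9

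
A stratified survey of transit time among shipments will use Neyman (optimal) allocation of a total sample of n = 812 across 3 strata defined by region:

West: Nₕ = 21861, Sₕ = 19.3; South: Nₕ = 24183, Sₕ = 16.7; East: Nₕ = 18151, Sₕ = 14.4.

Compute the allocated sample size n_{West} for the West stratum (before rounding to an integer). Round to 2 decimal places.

315.13

Neyman allocation: nₕ = n·NₕSₕ / Σⱼ NⱼSⱼ.
Σ NⱼSⱼ = 21861·19.3 + 24183·16.7 + 18151·14.4 = 1.0871478 × 10^6.
n_{West} = 812·21861·19.3 / (1.0871478 × 10^6) = 315.13.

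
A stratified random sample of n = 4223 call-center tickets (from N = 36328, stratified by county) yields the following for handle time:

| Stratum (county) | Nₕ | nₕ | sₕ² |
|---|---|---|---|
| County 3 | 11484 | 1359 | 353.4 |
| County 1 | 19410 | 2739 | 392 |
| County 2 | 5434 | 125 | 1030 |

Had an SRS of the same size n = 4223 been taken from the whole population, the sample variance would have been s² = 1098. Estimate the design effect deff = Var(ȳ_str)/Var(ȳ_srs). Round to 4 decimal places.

Var(ȳ_str) = Σ Wₕ²(1−fₕ)sₕ²/nₕ with Wₕ = Nₕ/36328:
  County 3: (11484/36328)²·(1−1359/11484)·353.4/1359 = 0.022911437
  County 1: (19410/36328)²·(1−2739/19410)·392/2739 = 0.035091202
  County 2: (5434/36328)²·(1−125/5434)·1030/125 = 0.18012608
  → Var(ȳ_str) = 0.23812872.
Var(ȳ_srs) = (1 − 4223/36328)·1098/4223 = 0.22978012.
deff = 0.23812872 / 0.22978012 = 1.0363.

1.0363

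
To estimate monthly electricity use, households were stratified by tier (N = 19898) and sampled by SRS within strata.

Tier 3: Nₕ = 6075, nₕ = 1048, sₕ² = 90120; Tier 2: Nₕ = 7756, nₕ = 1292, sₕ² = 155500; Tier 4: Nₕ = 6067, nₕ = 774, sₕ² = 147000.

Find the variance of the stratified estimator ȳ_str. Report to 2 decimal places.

Var(ȳ_str) = Σₕ Wₕ²(1 − fₕ)sₕ²/nₕ with Wₕ = Nₕ/N, N = 19898.
Tier 3: Wₕ = 0.30530707; term = 0.30530707²·(1 − 0.17251029)·90120/1048 = 6.6327895.
Tier 2: Wₕ = 0.38978792; term = 0.38978792²·(1 − 0.16658071)·155500/1292 = 15.240113.
Tier 4: Wₕ = 0.30490502; term = 0.30490502²·(1 − 0.12757541)·147000/774 = 15.403996.
Sum = 37.276899.

37.28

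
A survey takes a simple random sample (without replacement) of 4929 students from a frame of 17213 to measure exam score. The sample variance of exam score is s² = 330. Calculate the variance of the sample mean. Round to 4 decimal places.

0.0478

Under SRS without replacement, Var(ȳ) = (1 − f)·s²/n with f = n/N = 4929/17213 = 0.28635334.
Var(ȳ) = (1 − 0.28635334)·330/4929 = 0.71364666·0.0669507 = 0.047779144.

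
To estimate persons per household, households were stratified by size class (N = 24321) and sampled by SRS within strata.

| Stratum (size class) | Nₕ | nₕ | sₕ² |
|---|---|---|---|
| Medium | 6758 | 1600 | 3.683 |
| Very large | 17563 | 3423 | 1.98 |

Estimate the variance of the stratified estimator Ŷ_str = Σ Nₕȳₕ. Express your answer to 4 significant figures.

Var(Ŷ_str) = Σₕ Nₕ²(1 − fₕ)sₕ²/nₕ.
Medium: 6758²·(1 − 1600/6758)·3.683/1600 = 80238.216.
Very large: 17563²·(1 − 3423/17563)·1.98/3423 = 143650.26.
Sum = 223888.48.

223900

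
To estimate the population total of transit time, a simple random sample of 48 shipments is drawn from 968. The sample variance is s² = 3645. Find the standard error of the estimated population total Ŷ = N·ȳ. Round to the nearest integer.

Var(Ŷ) = N²·Var(ȳ) = N²·(1 − n/N)·s²/n.
f = 48/968 = 0.04958678; Var(ȳ) = 0.95041322·3645/48 = 72.172004.
Var(Ŷ) = 968² · 72.172004 = 6.76269 × 10^7.
SE(Ŷ) = √(6.76269 × 10^7) = 8224.

8224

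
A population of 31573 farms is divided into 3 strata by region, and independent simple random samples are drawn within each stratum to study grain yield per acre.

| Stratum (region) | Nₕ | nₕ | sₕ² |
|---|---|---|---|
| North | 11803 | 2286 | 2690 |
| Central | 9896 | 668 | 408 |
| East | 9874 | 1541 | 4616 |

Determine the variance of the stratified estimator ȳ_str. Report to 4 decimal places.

0.4358

Var(ȳ_str) = Σₕ Wₕ²(1 − fₕ)sₕ²/nₕ with Wₕ = Nₕ/N, N = 31573.
North: Wₕ = 0.37383207; term = 0.37383207²·(1 − 0.19367957)·2690/2286 = 0.13259796.
Central: Wₕ = 0.31343236; term = 0.31343236²·(1 − 0.06750202)·408/668 = 0.055952471.
East: Wₕ = 0.31273557; term = 0.31273557²·(1 − 0.15606644)·4616/1541 = 0.24724412.
Sum = 0.43579455.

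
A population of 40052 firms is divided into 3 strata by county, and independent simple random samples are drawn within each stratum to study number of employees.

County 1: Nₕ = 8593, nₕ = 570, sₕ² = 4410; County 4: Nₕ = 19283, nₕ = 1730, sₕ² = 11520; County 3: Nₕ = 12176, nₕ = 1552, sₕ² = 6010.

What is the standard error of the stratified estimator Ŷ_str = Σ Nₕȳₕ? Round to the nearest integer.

Var(Ŷ_str) = Σₕ Nₕ²(1 − fₕ)sₕ²/nₕ.
County 1: 8593²·(1 − 570/8593)·4410/570 = 5.3339058 × 10^8.
County 4: 19283²·(1 − 1730/19283)·11520/1730 = 2.253888 × 10^9.
County 3: 12176²·(1 − 1552/12176)·6010/1552 = 5.0092817 × 10^8.
Sum = 3.2882068 × 10^9.
SE = √(3.2882068 × 10^9) = 57343.

57343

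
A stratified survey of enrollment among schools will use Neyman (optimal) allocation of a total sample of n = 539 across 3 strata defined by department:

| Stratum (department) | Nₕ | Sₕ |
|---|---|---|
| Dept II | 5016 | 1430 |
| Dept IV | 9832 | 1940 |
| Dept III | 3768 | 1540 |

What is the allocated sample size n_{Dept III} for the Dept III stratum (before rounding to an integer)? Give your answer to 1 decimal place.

97.6

Neyman allocation: nₕ = n·NₕSₕ / Σⱼ NⱼSⱼ.
Σ NⱼSⱼ = 5016·1430 + 9832·1940 + 3768·1540 = 3.204968 × 10^7.
n_{Dept III} = 539·3768·1540 / (3.204968 × 10^7) = 97.6.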